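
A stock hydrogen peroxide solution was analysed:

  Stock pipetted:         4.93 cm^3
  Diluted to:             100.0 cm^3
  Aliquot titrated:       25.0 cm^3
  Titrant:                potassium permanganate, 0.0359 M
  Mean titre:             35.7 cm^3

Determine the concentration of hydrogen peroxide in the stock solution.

2.60 M

2 MnO4^- + 5 H2O2 + 6 H^+ → 2 Mn^2+ + 5 O2 + 8 H2O
n(KMnO4) = 0.0357 × 0.0359 = 1.28 × 10^-3 mol
From the 5:2 ratio, n(H2O2) in the aliquot = 5/2 × 1.28 × 10^-3 = 3.20 × 10^-3 mol
[H2O2]_dilute = 3.20 × 10^-3 / 0.0250 = 0.128 mol/L
Dilution factor = 100.0 / 4.93 = 20.28
[H2O2]_stock = 0.128 × 20.28 = 2.60 mol/L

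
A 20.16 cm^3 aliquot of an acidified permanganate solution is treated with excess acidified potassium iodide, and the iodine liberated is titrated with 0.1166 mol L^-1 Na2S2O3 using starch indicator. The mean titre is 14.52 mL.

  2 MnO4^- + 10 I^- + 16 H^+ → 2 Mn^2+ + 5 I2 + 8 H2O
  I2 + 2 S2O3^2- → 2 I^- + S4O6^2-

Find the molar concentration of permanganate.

n(S2O3^2-) = 0.01452 × 0.1166 = 1.693 × 10^-3 mol
n(I2) = n(S2O3^2-)/2 = 8.465 × 10^-4 mol
From the 2:5 ratio, n(MnO4^-) in the aliquot = 2/5 × 8.465 × 10^-4 = 3.386 × 10^-4 mol
[MnO4^-] = 3.386 × 10^-4 / 0.02016 = 0.01680 mol/L

0.01680 mol/L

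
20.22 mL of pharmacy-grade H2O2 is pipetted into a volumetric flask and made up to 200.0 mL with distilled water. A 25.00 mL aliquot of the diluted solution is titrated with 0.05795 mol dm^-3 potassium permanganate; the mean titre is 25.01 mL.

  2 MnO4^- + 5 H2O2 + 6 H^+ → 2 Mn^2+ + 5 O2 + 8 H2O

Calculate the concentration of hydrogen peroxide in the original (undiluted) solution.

n(KMnO4) = 0.02501 × 0.05795 = 1.449 × 10^-3 mol
From the 5:2 ratio, n(H2O2) in the aliquot = 5/2 × 1.449 × 10^-3 = 3.623 × 10^-3 mol
[H2O2]_dilute = 3.623 × 10^-3 / 0.02500 = 0.1449 mol/L
Dilution factor = 200.0 / 20.22 = 9.891
[H2O2]_stock = 0.1449 × 9.891 = 1.434 mol/L

1.434 mol/L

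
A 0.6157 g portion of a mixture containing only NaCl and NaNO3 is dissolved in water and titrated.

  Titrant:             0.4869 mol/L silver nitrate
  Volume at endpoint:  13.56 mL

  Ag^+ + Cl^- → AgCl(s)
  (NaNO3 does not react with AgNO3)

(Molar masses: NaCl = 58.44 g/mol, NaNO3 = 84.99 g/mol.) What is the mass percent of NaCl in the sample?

n(AgNO3) = 0.01356 × 0.4869 = 6.602 × 10^-3 mol
Let x = n(NaCl), y = n(NaNO3).
Titrant: 1x = 6.602 × 10^-3;  mass: 58.44x + 84.99y = 0.6157
Solving, x = 6.602 × 10^-3 mol, y = 2.705 × 10^-3 mol
mass of NaCl = 6.602 × 10^-3 × 58.44 = 0.3858 g
% NaCl = 0.3858 / 0.6157 × 100 = 62.67 %

62.67 %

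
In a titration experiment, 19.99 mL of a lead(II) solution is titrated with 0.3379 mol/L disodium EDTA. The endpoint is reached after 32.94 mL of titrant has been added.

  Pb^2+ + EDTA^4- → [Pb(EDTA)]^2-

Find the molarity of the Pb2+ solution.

n(EDTA) = 0.03294 L × 0.3379 mol/L = 0.01113 mol
n(Pb2+) = 0.01113 mol (1:1 mole ratio)
[Pb2+] = 0.01113 mol / 0.01999 L = 0.5568 mol/L

0.5568 mol/L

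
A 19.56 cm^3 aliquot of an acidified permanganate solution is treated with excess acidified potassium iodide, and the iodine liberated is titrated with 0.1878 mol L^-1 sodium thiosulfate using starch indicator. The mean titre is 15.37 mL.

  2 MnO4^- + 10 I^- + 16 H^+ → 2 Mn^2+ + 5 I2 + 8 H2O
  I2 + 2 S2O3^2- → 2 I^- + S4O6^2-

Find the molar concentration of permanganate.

0.02951 mol/L

n(S2O3^2-) = 0.01537 × 0.1878 = 2.886 × 10^-3 mol
n(I2) = n(S2O3^2-)/2 = 1.443 × 10^-3 mol
From the 2:5 ratio, n(MnO4^-) in the aliquot = 2/5 × 1.443 × 10^-3 = 5.773 × 10^-4 mol
[MnO4^-] = 5.773 × 10^-4 / 0.01956 = 0.02951 mol/L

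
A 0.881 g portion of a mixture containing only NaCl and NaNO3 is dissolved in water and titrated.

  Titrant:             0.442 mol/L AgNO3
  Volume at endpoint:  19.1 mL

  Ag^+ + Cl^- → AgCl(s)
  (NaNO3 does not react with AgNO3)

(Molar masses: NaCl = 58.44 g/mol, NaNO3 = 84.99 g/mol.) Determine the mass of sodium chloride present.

0.493 g

n(AgNO3) = 0.0191 × 0.442 = 8.44 × 10^-3 mol
Let x = n(NaCl), y = n(NaNO3).
Titrant: 1x = 8.44 × 10^-3;  mass: 58.44x + 84.99y = 0.881
Solving, x = 8.44 × 10^-3 mol, y = 4.56 × 10^-3 mol
mass of NaCl = 8.44 × 10^-3 × 58.44 = 0.493 g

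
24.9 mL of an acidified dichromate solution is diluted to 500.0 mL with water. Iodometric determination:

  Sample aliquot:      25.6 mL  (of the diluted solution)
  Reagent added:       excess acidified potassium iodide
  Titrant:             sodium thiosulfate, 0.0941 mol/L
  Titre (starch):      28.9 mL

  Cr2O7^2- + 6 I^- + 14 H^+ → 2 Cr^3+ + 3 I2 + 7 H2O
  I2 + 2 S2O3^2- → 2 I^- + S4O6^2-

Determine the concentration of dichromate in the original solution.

n(S2O3^2-) = 0.0289 × 0.0941 = 2.72 × 10^-3 mol
n(I2) = n(S2O3^2-)/2 = 1.36 × 10^-3 mol
From the 1:3 ratio, n(Cr2O7^2-) in the aliquot = 1/3 × 1.36 × 10^-3 = 4.53 × 10^-4 mol
[Cr2O7^2-]_dilute = 4.53 × 10^-4 / 0.0256 = 0.0177 mol/L
[Cr2O7^2-]_original = 0.0177 × 500.0/24.9 = 0.356 mol/L

0.356 mol/L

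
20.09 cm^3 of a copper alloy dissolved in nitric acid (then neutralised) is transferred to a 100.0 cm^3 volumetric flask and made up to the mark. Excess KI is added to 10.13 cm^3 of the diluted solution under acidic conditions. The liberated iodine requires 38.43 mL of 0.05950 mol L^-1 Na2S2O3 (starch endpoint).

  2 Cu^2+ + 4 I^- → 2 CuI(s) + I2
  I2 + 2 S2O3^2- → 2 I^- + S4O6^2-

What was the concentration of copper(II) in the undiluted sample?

1.124 mol/L

n(S2O3^2-) = 0.03843 × 0.05950 = 2.287 × 10^-3 mol
n(I2) = n(S2O3^2-)/2 = 1.143 × 10^-3 mol
From the 2:1 ratio, n(Cu2+) in the aliquot = 2/1 × 1.143 × 10^-3 = 2.287 × 10^-3 mol
[Cu2+]_dilute = 2.287 × 10^-3 / 0.01013 = 0.2257 mol/L
[Cu2+]_original = 0.2257 × 100.0/20.09 = 1.124 mol/L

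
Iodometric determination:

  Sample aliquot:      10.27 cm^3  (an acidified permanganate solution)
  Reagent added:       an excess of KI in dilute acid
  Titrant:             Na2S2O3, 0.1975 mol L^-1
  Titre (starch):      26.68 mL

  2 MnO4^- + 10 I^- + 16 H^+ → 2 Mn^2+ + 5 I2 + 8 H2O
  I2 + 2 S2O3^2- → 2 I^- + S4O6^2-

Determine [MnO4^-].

0.1026 mol/L

n(S2O3^2-) = 0.02668 × 0.1975 = 5.269 × 10^-3 mol
n(I2) = n(S2O3^2-)/2 = 2.635 × 10^-3 mol
From the 2:5 ratio, n(MnO4^-) in the aliquot = 2/5 × 2.635 × 10^-3 = 1.054 × 10^-3 mol
[MnO4^-] = 1.054 × 10^-3 / 0.01027 = 0.1026 mol/L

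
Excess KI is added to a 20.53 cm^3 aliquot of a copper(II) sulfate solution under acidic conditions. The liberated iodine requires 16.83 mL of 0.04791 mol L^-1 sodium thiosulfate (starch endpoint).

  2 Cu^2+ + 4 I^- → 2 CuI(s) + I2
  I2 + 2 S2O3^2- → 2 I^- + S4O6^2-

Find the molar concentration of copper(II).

n(S2O3^2-) = 0.01683 × 0.04791 = 8.063 × 10^-4 mol
n(I2) = n(S2O3^2-)/2 = 4.032 × 10^-4 mol
From the 2:1 ratio, n(Cu2+) in the aliquot = 2/1 × 4.032 × 10^-4 = 8.063 × 10^-4 mol
[Cu2+] = 8.063 × 10^-4 / 0.02053 = 0.03928 mol/L

0.03928 mol/L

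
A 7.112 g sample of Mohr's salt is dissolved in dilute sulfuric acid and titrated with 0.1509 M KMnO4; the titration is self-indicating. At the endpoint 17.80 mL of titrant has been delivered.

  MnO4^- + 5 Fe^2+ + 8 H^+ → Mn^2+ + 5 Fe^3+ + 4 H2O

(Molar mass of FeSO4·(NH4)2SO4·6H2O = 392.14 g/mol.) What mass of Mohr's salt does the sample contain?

5.266 g

n(KMnO4) = 0.01780 L × 0.1509 mol/L = 2.686 × 10^-3 mol
From the 5:1 ratio, n(FeSO4·(NH4)2SO4·6H2O) = 5/1 × 2.686 × 10^-3 = 0.01343 mol
mass of FeSO4·(NH4)2SO4·6H2O = 0.01343 × 392.14 g/mol = 5.266 g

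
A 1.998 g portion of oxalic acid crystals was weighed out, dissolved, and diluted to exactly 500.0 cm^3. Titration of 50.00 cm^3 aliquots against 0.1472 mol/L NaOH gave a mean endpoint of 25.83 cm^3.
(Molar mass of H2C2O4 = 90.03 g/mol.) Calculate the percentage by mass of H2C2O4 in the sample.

85.66 %

H2C2O4 + 2 NaOH → Na2C2O4 + 2 H2O
n(NaOH) per titration = 0.02583 × 0.1472 = 3.802 × 10^-3 mol
From the 1:2 ratio, n(H2C2O4) in each aliquot = 1/2 × 3.802 × 10^-3 = 1.901 × 10^-3 mol
n(H2C2O4) in the whole flask = 1.901 × 10^-3 × 500.0/50.00 = 0.01901 mol
mass of H2C2O4 = 0.01901 × 90.03 = 1.712 g
% H2C2O4 = 1.712 / 1.998 × 100 = 85.66 %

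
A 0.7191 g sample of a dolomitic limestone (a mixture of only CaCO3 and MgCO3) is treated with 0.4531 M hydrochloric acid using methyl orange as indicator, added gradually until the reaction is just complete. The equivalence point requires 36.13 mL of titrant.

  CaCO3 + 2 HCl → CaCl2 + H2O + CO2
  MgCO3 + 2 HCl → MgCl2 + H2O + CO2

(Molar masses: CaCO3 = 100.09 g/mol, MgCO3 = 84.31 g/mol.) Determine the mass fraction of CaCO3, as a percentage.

25.58 %

n(HCl) = 0.03613 × 0.4531 = 0.01637 mol
Let x = n(CaCO3), y = n(MgCO3).
Titrant: 2x + 2y = 0.01637;  mass: 100.09x + 84.31y = 0.7191
Solving, x = 1.838 × 10^-3 mol, y = 6.347 × 10^-3 mol
mass of CaCO3 = 1.838 × 10^-3 × 100.09 = 0.1840 g
% CaCO3 = 0.1840 / 0.7191 × 100 = 25.58 %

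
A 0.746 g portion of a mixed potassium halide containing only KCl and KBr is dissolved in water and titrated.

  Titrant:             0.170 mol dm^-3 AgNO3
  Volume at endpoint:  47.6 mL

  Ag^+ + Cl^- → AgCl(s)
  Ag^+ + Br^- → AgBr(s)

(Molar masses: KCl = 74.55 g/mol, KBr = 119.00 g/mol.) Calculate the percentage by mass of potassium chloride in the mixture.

48.8 %

n(AgNO3) = 0.0476 × 0.170 = 8.09 × 10^-3 mol
Let x = n(KCl), y = n(KBr).
Titrant: 1x + 1y = 8.09 × 10^-3;  mass: 74.55x + 119.00y = 0.746
Solving, x = 4.88 × 10^-3 mol, y = 3.21 × 10^-3 mol
mass of KCl = 4.88 × 10^-3 × 74.55 = 0.364 g
% KCl = 0.364 / 0.746 × 100 = 48.8 %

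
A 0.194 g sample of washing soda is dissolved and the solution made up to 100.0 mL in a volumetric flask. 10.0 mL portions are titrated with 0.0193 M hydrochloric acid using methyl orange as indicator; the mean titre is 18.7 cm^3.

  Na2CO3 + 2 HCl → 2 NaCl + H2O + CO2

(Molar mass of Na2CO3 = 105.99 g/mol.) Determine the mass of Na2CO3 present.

n(HCl) per titration = 0.0187 × 0.0193 = 3.61 × 10^-4 mol
From the 1:2 ratio, n(Na2CO3) in each aliquot = 1/2 × 3.61 × 10^-4 = 1.80 × 10^-4 mol
n(Na2CO3) in the whole flask = 1.80 × 10^-4 × 100.0/10.0 = 1.80 × 10^-3 mol
mass of Na2CO3 = 1.80 × 10^-3 × 105.99 = 0.191 g

0.191 g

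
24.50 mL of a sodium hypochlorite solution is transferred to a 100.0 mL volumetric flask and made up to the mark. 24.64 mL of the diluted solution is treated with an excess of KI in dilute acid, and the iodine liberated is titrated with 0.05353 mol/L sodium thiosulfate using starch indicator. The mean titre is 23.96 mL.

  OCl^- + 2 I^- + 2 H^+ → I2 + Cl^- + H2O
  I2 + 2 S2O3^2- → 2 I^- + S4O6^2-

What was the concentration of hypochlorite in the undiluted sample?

0.1062 mol/L

n(S2O3^2-) = 0.02396 × 0.05353 = 1.283 × 10^-3 mol
n(I2) = n(S2O3^2-)/2 = 6.413 × 10^-4 mol
n(OCl^-) in the aliquot = 6.413 × 10^-4 mol (1:1 ratio)
[OCl^-]_dilute = 6.413 × 10^-4 / 0.02464 = 0.02603 mol/L
[OCl^-]_original = 0.02603 × 100.0/24.50 = 0.1062 mol/L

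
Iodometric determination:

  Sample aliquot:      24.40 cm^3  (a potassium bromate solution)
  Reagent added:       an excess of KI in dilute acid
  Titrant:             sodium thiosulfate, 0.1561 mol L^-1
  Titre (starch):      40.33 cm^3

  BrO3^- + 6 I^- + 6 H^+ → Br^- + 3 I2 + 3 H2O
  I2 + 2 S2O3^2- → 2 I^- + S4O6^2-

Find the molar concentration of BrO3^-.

n(S2O3^2-) = 0.04033 × 0.1561 = 6.296 × 10^-3 mol
n(I2) = n(S2O3^2-)/2 = 3.148 × 10^-3 mol
From the 1:3 ratio, n(BrO3^-) in the aliquot = 1/3 × 3.148 × 10^-3 = 1.049 × 10^-3 mol
[BrO3^-] = 1.049 × 10^-3 / 0.02440 = 0.04300 mol/L

0.04300 mol/L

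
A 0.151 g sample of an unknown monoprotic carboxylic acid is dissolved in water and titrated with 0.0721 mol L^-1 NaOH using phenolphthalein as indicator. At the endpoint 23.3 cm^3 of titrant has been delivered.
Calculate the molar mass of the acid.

89.9 g/mol

n(NaOH) = 0.0233 L × 0.0721 mol/L = 1.68 × 10^-3 mol
n(HA) = 1.68 × 10^-3 mol (1:1 ratio)
M = m / n = 0.151 g / 1.68 × 10^-3 mol = 89.9 g/mol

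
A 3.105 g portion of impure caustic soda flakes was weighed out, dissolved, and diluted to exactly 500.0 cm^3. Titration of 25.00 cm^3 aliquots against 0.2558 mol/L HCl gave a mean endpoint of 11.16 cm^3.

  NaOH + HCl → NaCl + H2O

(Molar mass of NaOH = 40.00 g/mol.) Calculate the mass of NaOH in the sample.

2.284 g

n(HCl) per titration = 0.01116 × 0.2558 = 2.855 × 10^-3 mol
n(NaOH) in each aliquot = 2.855 × 10^-3 mol (1:1 ratio)
n(NaOH) in the whole flask = 2.855 × 10^-3 × 500.0/25.00 = 0.05709 mol
mass of NaOH = 0.05709 × 40.00 = 2.284 g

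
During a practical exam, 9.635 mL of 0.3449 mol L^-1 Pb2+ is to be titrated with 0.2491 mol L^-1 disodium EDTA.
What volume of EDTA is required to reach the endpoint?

13.34 mL

Pb^2+ + EDTA^4- → [Pb(EDTA)]^2-
n(Pb2+) = 0.009635 L × 0.3449 mol/L = 3.323 × 10^-3 mol
n(EDTA) = 3.323 × 10^-3 mol (1:1 stoichiometry)
V(EDTA) = 3.323 × 10^-3 mol / 0.2491 mol/L = 0.01334 L = 13.34 mL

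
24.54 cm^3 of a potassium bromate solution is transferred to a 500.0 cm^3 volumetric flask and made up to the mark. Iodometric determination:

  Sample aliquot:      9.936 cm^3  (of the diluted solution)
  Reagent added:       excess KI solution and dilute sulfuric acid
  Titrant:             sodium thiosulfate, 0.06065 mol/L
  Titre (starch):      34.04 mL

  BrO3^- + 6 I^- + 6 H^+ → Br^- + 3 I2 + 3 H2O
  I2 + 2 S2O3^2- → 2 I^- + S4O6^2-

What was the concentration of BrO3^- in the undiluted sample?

n(S2O3^2-) = 0.03404 × 0.06065 = 2.065 × 10^-3 mol
n(I2) = n(S2O3^2-)/2 = 1.032 × 10^-3 mol
From the 1:3 ratio, n(BrO3^-) in the aliquot = 1/3 × 1.032 × 10^-3 = 3.441 × 10^-4 mol
[BrO3^-]_dilute = 3.441 × 10^-4 / 0.009936 = 0.03463 mol/L
[BrO3^-]_original = 0.03463 × 500.0/24.54 = 0.7056 mol/L

0.7056 mol/L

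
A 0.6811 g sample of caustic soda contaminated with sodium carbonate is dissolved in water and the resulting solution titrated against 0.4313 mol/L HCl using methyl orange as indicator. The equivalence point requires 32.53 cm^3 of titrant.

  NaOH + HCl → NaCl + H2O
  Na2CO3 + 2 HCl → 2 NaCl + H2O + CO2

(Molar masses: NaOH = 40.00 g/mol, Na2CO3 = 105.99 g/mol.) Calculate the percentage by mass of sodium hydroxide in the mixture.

n(HCl) = 0.03253 × 0.4313 = 0.01403 mol
Let x = n(NaOH), y = n(Na2CO3).
Titrant: 1x + 2y = 0.01403;  mass: 40.00x + 105.99y = 0.6811
Solving, x = 4.804 × 10^-3 mol, y = 4.613 × 10^-3 mol
mass of NaOH = 4.804 × 10^-3 × 40.00 = 0.1922 g
% NaOH = 0.1922 / 0.6811 × 100 = 28.21 %

28.21 %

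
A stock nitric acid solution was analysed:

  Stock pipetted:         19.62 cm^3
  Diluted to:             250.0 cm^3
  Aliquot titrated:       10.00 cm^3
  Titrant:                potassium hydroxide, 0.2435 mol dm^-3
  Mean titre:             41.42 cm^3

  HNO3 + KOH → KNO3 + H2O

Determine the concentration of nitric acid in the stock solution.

12.85 mol/L

n(KOH) = 0.04142 × 0.2435 = 0.01009 mol
n(HNO3) in the aliquot = 0.01009 mol (1:1 ratio)
[HNO3]_dilute = 0.01009 / 0.01000 = 1.009 mol/L
Dilution factor = 250.0 / 19.62 = 12.74
[HNO3]_stock = 1.009 × 12.74 = 12.85 mol/L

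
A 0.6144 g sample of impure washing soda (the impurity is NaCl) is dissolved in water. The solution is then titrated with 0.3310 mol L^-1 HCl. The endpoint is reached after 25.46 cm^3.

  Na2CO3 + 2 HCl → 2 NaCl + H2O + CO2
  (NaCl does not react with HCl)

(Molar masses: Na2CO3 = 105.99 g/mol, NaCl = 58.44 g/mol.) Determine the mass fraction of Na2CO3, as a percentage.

72.69 %

n(HCl) = 0.02546 × 0.3310 = 8.427 × 10^-3 mol
Let x = n(Na2CO3), y = n(NaCl).
Titrant: 2x = 8.427 × 10^-3;  mass: 105.99x + 58.44y = 0.6144
Solving, x = 4.214 × 10^-3 mol, y = 2.871 × 10^-3 mol
mass of Na2CO3 = 4.214 × 10^-3 × 105.99 = 0.4466 g
% Na2CO3 = 0.4466 / 0.6144 × 100 = 72.69 %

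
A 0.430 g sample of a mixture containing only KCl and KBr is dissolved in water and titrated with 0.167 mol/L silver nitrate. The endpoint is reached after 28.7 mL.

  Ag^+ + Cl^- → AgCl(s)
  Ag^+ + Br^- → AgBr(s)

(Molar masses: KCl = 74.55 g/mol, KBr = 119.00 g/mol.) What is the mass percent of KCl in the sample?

n(AgNO3) = 0.0287 × 0.167 = 4.79 × 10^-3 mol
Let x = n(KCl), y = n(KBr).
Titrant: 1x + 1y = 4.79 × 10^-3;  mass: 74.55x + 119.00y = 0.430
Solving, x = 3.16 × 10^-3 mol, y = 1.64 × 10^-3 mol
mass of KCl = 3.16 × 10^-3 × 74.55 = 0.235 g
% KCl = 0.235 / 0.430 × 100 = 54.7 %

54.7 %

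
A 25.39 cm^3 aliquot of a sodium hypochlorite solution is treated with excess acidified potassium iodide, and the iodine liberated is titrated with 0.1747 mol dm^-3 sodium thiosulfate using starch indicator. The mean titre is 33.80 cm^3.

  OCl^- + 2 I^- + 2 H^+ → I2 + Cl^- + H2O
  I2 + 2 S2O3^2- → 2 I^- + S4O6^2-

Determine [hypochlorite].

0.1163 mol/L

n(S2O3^2-) = 0.03380 × 0.1747 = 5.905 × 10^-3 mol
n(I2) = n(S2O3^2-)/2 = 2.952 × 10^-3 mol
n(OCl^-) in the aliquot = 2.952 × 10^-3 mol (1:1 ratio)
[OCl^-] = 2.952 × 10^-3 / 0.02539 = 0.1163 mol/L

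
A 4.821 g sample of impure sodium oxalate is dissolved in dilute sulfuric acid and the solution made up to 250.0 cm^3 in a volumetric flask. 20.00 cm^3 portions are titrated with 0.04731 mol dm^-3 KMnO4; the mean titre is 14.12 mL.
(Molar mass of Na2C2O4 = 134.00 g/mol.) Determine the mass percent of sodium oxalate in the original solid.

2 MnO4^- + 5 C2O4^2- + 16 H^+ → 2 Mn^2+ + 10 CO2 + 8 H2O
n(KMnO4) per titration = 0.01412 × 0.04731 = 6.680 × 10^-4 mol
From the 5:2 ratio, n(Na2C2O4) in each aliquot = 5/2 × 6.680 × 10^-4 = 1.670 × 10^-3 mol
n(Na2C2O4) in the whole flask = 1.670 × 10^-3 × 250.0/20.00 = 0.02088 mol
mass of Na2C2O4 = 0.02088 × 134.00 = 2.797 g
% Na2C2O4 = 2.797 / 4.821 × 100 = 58.02 %

58.02 %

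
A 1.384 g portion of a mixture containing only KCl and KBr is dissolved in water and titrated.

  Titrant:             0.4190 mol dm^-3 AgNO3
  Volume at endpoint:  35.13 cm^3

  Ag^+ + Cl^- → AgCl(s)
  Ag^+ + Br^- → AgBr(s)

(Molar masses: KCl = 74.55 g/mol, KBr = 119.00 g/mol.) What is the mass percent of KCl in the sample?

n(AgNO3) = 0.03513 × 0.4190 = 0.01472 mol
Let x = n(KCl), y = n(KBr).
Titrant: 1x + 1y = 0.01472;  mass: 74.55x + 119.00y = 1.384
Solving, x = 8.270 × 10^-3 mol, y = 6.449 × 10^-3 mol
mass of KCl = 8.270 × 10^-3 × 74.55 = 0.6166 g
% KCl = 0.6166 / 1.384 × 100 = 44.55 %

44.55 %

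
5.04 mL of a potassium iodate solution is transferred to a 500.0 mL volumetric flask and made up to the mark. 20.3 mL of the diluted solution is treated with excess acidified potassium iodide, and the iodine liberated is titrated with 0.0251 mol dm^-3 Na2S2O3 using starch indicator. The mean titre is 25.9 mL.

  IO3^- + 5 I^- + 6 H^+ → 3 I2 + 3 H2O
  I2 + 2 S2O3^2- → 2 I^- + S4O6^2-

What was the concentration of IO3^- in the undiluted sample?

0.529 mol/L

n(S2O3^2-) = 0.0259 × 0.0251 = 6.50 × 10^-4 mol
n(I2) = n(S2O3^2-)/2 = 3.25 × 10^-4 mol
From the 1:3 ratio, n(IO3^-) in the aliquot = 1/3 × 3.25 × 10^-4 = 1.08 × 10^-4 mol
[IO3^-]_dilute = 1.08 × 10^-4 / 0.0203 = 0.00534 mol/L
[IO3^-]_original = 0.00534 × 500.0/5.04 = 0.529 mol/L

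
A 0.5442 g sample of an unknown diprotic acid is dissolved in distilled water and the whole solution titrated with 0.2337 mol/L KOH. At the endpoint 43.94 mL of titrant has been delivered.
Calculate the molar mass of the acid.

n(KOH) = 0.04394 L × 0.2337 mol/L = 0.01027 mol
From the 1:2 ratio, n(H2A) = 1/2 × 0.01027 = 5.134 × 10^-3 mol
M = m / n = 0.5442 g / 5.134 × 10^-3 mol = 106.0 g/mol

106.0 g/mol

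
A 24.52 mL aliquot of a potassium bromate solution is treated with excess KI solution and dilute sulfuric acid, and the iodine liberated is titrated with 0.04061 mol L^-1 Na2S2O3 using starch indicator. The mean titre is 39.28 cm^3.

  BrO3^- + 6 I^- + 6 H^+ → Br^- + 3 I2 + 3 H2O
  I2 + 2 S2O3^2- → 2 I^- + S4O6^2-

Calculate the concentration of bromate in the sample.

0.01084 mol/L

n(S2O3^2-) = 0.03928 × 0.04061 = 1.595 × 10^-3 mol
n(I2) = n(S2O3^2-)/2 = 7.976 × 10^-4 mol
From the 1:3 ratio, n(BrO3^-) in the aliquot = 1/3 × 7.976 × 10^-4 = 2.659 × 10^-4 mol
[BrO3^-] = 2.659 × 10^-4 / 0.02452 = 0.01084 mol/L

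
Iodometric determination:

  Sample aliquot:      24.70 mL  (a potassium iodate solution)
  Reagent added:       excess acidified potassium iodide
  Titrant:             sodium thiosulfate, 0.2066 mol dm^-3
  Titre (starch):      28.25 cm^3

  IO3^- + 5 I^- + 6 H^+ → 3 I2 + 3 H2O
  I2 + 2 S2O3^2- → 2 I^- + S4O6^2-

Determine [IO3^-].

0.03938 mol/L

n(S2O3^2-) = 0.02825 × 0.2066 = 5.836 × 10^-3 mol
n(I2) = n(S2O3^2-)/2 = 2.918 × 10^-3 mol
From the 1:3 ratio, n(IO3^-) in the aliquot = 1/3 × 2.918 × 10^-3 = 9.727 × 10^-4 mol
[IO3^-] = 9.727 × 10^-4 / 0.02470 = 0.03938 mol/L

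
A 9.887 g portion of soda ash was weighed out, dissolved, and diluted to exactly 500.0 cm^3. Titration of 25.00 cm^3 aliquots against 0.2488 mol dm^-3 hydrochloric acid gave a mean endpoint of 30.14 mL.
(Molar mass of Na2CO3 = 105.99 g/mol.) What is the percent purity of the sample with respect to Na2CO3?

80.39 %

Na2CO3 + 2 HCl → 2 NaCl + H2O + CO2
n(HCl) per titration = 0.03014 × 0.2488 = 7.499 × 10^-3 mol
From the 1:2 ratio, n(Na2CO3) in each aliquot = 1/2 × 7.499 × 10^-3 = 3.749 × 10^-3 mol
n(Na2CO3) in the whole flask = 3.749 × 10^-3 × 500.0/25.00 = 0.07499 mol
mass of Na2CO3 = 0.07499 × 105.99 = 7.948 g
% Na2CO3 = 7.948 / 9.887 × 100 = 80.39 %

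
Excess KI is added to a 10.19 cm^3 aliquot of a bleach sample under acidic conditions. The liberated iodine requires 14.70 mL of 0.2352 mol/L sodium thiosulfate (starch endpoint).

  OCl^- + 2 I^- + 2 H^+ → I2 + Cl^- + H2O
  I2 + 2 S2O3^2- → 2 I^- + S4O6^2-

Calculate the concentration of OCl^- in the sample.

0.1696 mol/L

n(S2O3^2-) = 0.01470 × 0.2352 = 3.457 × 10^-3 mol
n(I2) = n(S2O3^2-)/2 = 1.729 × 10^-3 mol
n(OCl^-) in the aliquot = 1.729 × 10^-3 mol (1:1 ratio)
[OCl^-] = 1.729 × 10^-3 / 0.01019 = 0.1696 mol/L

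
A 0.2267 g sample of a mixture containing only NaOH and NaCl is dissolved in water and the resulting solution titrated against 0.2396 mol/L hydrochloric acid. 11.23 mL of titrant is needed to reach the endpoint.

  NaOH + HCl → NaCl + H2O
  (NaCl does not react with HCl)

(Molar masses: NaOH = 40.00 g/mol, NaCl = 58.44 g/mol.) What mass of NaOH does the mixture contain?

0.1076 g

n(HCl) = 0.01123 × 0.2396 = 2.691 × 10^-3 mol
Let x = n(NaOH), y = n(NaCl).
Titrant: 1x = 2.691 × 10^-3;  mass: 40.00x + 58.44y = 0.2267
Solving, x = 2.691 × 10^-3 mol, y = 2.038 × 10^-3 mol
mass of NaOH = 2.691 × 10^-3 × 40.00 = 0.1076 g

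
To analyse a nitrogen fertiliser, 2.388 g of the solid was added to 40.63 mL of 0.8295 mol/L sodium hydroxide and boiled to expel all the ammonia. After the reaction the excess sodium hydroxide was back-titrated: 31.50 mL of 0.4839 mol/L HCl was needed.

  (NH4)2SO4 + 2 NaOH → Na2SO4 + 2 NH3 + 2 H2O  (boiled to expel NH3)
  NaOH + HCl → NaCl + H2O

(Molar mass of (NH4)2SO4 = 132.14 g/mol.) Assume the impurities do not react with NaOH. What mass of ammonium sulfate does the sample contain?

n(NaOH) added = 0.04063 × 0.8295 = 0.03370 mol
n(HCl) used in back-titration = 0.03150 × 0.4839 = 0.01524 mol
n(NaOH) left over = 0.01524 mol (1:1 ratio)
n(NaOH) consumed by analyte = 0.03370 − 0.01524 = 0.01846 mol
From the 1:2 ratio, n((NH4)2SO4) = 1/2 × 0.01846 = 9.230 × 10^-3 mol
mass of (NH4)2SO4 = 9.230 × 10^-3 × 132.14 = 1.220 g

1.220 g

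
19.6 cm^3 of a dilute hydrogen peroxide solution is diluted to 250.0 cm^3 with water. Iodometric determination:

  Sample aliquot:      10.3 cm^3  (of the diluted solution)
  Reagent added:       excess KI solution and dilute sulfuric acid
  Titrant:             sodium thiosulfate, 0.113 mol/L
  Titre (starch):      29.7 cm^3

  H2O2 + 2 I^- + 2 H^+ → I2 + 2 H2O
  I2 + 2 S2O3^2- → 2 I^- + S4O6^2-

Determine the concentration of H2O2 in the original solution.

n(S2O3^2-) = 0.0297 × 0.113 = 3.36 × 10^-3 mol
n(I2) = n(S2O3^2-)/2 = 1.68 × 10^-3 mol
n(H2O2) in the aliquot = 1.68 × 10^-3 mol (1:1 ratio)
[H2O2]_dilute = 1.68 × 10^-3 / 0.0103 = 0.163 mol/L
[H2O2]_original = 0.163 × 250.0/19.6 = 2.08 mol/L

2.08 mol/L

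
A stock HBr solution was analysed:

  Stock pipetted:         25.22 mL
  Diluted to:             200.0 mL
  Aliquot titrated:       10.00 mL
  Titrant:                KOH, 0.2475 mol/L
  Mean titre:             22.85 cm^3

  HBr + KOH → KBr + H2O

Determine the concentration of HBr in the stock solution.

4.485 mol/L

n(KOH) = 0.02285 × 0.2475 = 5.655 × 10^-3 mol
n(HBr) in the aliquot = 5.655 × 10^-3 mol (1:1 ratio)
[HBr]_dilute = 5.655 × 10^-3 / 0.01000 = 0.5655 mol/L
Dilution factor = 200.0 / 25.22 = 7.930
[HBr]_stock = 0.5655 × 7.930 = 4.485 mol/L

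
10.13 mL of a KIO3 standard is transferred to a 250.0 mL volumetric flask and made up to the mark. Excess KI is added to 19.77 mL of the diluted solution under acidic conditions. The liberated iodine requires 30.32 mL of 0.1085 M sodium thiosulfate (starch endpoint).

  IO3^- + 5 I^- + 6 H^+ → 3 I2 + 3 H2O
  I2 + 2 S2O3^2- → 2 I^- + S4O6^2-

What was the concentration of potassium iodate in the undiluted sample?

0.6844 M

n(S2O3^2-) = 0.03032 × 0.1085 = 3.290 × 10^-3 mol
n(I2) = n(S2O3^2-)/2 = 1.645 × 10^-3 mol
From the 1:3 ratio, n(IO3^-) in the aliquot = 1/3 × 1.645 × 10^-3 = 5.483 × 10^-4 mol
[IO3^-]_dilute = 5.483 × 10^-4 / 0.01977 = 0.02773 mol/L
[IO3^-]_original = 0.02773 × 250.0/10.13 = 0.6844 mol/L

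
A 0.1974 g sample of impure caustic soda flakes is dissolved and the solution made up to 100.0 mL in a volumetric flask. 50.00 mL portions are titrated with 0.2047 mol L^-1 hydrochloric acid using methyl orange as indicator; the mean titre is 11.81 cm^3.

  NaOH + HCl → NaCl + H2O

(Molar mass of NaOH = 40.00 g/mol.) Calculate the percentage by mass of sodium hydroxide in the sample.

n(HCl) per titration = 0.01181 × 0.2047 = 2.418 × 10^-3 mol
n(NaOH) in each aliquot = 2.418 × 10^-3 mol (1:1 ratio)
n(NaOH) in the whole flask = 2.418 × 10^-3 × 100.0/50.00 = 4.835 × 10^-3 mol
mass of NaOH = 4.835 × 10^-3 × 40.00 = 0.1934 g
% NaOH = 0.1934 / 0.1974 × 100 = 97.97 %

97.97 %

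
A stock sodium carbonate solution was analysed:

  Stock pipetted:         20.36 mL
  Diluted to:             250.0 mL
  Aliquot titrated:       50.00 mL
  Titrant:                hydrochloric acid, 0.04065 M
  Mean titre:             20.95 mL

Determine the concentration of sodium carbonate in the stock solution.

0.1046 M

Na2CO3 + 2 HCl → 2 NaCl + H2O + CO2
n(HCl) = 0.02095 × 0.04065 = 8.516 × 10^-4 mol
From the 1:2 ratio, n(Na2CO3) in the aliquot = 1/2 × 8.516 × 10^-4 = 4.258 × 10^-4 mol
[Na2CO3]_dilute = 4.258 × 10^-4 / 0.05000 = 0.008516 mol/L
Dilution factor = 250.0 / 20.36 = 12.28
[Na2CO3]_stock = 0.008516 × 12.28 = 0.1046 mol/L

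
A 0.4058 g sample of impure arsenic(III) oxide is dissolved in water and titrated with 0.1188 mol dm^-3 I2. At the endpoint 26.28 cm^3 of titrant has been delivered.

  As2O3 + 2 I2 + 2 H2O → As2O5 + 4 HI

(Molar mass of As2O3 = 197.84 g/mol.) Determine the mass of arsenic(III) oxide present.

n(I2) = 0.02628 L × 0.1188 mol/L = 3.122 × 10^-3 mol
From the 1:2 ratio, n(As2O3) = 1/2 × 3.122 × 10^-3 = 1.561 × 10^-3 mol
mass of As2O3 = 1.561 × 10^-3 × 197.84 g/mol = 0.3088 g

0.3088 g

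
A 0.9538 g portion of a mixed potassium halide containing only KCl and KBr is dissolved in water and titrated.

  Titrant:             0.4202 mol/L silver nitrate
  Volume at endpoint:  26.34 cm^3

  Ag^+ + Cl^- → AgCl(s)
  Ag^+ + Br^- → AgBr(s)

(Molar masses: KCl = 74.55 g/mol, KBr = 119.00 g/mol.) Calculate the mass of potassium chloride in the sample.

0.6093 g

n(AgNO3) = 0.02634 × 0.4202 = 0.01107 mol
Let x = n(KCl), y = n(KBr).
Titrant: 1x + 1y = 0.01107;  mass: 74.55x + 119.00y = 0.9538
Solving, x = 8.173 × 10^-3 mol, y = 2.895 × 10^-3 mol
mass of KCl = 8.173 × 10^-3 × 74.55 = 0.6093 g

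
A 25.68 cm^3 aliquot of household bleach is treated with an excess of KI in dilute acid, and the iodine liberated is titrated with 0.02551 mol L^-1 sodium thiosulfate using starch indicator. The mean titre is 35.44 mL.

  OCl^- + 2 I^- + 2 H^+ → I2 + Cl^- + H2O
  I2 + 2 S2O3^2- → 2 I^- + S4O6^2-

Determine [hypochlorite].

0.01760 mol/L

n(S2O3^2-) = 0.03544 × 0.02551 = 9.041 × 10^-4 mol
n(I2) = n(S2O3^2-)/2 = 4.520 × 10^-4 mol
n(OCl^-) in the aliquot = 4.520 × 10^-4 mol (1:1 ratio)
[OCl^-] = 4.520 × 10^-4 / 0.02568 = 0.01760 mol/L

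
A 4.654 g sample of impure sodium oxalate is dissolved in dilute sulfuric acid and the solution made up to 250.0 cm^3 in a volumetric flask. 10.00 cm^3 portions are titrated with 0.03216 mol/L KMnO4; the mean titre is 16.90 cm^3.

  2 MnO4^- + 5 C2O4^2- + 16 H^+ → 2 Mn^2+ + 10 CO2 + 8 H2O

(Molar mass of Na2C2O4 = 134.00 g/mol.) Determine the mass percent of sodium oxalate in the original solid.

n(KMnO4) per titration = 0.01690 × 0.03216 = 5.435 × 10^-4 mol
From the 5:2 ratio, n(Na2C2O4) in each aliquot = 5/2 × 5.435 × 10^-4 = 1.359 × 10^-3 mol
n(Na2C2O4) in the whole flask = 1.359 × 10^-3 × 250.0/10.00 = 0.03397 mol
mass of Na2C2O4 = 0.03397 × 134.00 = 4.552 g
% Na2C2O4 = 4.552 / 4.654 × 100 = 97.81 %

97.81 %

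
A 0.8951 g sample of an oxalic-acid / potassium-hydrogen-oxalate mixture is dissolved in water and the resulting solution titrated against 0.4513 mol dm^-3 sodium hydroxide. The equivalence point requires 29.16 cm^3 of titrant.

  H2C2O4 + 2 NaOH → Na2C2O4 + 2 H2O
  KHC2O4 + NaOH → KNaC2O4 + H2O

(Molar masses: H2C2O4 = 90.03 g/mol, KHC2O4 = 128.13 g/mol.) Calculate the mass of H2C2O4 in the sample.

0.4284 g

n(NaOH) = 0.02916 × 0.4513 = 0.01316 mol
Let x = n(H2C2O4), y = n(KHC2O4).
Titrant: 2x + 1y = 0.01316;  mass: 90.03x + 128.13y = 0.8951
Solving, x = 4.759 × 10^-3 mol, y = 3.642 × 10^-3 mol
mass of H2C2O4 = 4.759 × 10^-3 × 90.03 = 0.4284 g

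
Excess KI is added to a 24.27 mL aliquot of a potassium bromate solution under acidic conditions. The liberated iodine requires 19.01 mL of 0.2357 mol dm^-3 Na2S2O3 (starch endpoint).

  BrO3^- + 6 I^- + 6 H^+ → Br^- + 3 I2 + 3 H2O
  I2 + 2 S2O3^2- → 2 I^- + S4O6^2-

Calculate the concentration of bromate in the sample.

0.03077 mol/L

n(S2O3^2-) = 0.01901 × 0.2357 = 4.481 × 10^-3 mol
n(I2) = n(S2O3^2-)/2 = 2.240 × 10^-3 mol
From the 1:3 ratio, n(BrO3^-) in the aliquot = 1/3 × 2.240 × 10^-3 = 7.468 × 10^-4 mol
[BrO3^-] = 7.468 × 10^-4 / 0.02427 = 0.03077 mol/L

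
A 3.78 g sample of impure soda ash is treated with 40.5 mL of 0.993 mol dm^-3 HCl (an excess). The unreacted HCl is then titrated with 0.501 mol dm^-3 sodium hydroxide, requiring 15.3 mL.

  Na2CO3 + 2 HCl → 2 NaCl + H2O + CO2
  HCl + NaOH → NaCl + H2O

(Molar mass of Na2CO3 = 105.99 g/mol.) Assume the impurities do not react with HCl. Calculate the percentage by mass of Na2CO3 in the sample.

45.6 %

n(HCl) added = 0.0405 × 0.993 = 0.0402 mol
n(NaOH) used in back-titration = 0.0153 × 0.501 = 7.67 × 10^-3 mol
n(HCl) left over = 7.67 × 10^-3 mol (1:1 ratio)
n(HCl) consumed by analyte = 0.0402 − 7.67 × 10^-3 = 0.0326 mol
From the 1:2 ratio, n(Na2CO3) = 1/2 × 0.0326 = 0.0163 mol
mass of Na2CO3 = 0.0163 × 105.99 = 1.73 g
% Na2CO3 = 1.73 / 3.78 × 100 = 45.6 %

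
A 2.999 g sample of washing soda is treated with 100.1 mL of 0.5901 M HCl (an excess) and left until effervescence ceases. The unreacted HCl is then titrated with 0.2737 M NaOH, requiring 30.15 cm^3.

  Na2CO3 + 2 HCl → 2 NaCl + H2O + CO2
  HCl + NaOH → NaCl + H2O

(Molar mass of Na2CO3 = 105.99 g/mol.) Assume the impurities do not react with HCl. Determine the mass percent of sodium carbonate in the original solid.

89.80 %

n(HCl) added = 0.1001 × 0.5901 = 0.05907 mol
n(NaOH) used in back-titration = 0.03015 × 0.2737 = 8.252 × 10^-3 mol
n(HCl) left over = 8.252 × 10^-3 mol (1:1 ratio)
n(HCl) consumed by analyte = 0.05907 − 8.252 × 10^-3 = 0.05082 mol
From the 1:2 ratio, n(Na2CO3) = 1/2 × 0.05082 = 0.02541 mol
mass of Na2CO3 = 0.02541 × 105.99 = 2.693 g
% Na2CO3 = 2.693 / 2.999 × 100 = 89.80 %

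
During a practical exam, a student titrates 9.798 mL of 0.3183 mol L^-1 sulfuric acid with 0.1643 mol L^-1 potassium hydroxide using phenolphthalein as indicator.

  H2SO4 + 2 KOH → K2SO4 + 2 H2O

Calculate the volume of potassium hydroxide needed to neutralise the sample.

n(H2SO4) = 0.009798 L × 0.3183 mol/L = 3.119 × 10^-3 mol
From the 2:1 stoichiometry, n(KOH) = 2/1 × 3.119 × 10^-3 = 6.237 × 10^-3 mol
V(KOH) = 6.237 × 10^-3 mol / 0.1643 mol/L = 0.03796 L = 37.96 mL

37.96 mL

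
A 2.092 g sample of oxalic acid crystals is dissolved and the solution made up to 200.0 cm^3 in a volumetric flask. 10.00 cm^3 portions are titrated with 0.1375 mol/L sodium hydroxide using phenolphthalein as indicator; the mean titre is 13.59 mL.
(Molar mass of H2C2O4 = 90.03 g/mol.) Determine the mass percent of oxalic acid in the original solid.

H2C2O4 + 2 NaOH → Na2C2O4 + 2 H2O
n(NaOH) per titration = 0.01359 × 0.1375 = 1.869 × 10^-3 mol
From the 1:2 ratio, n(H2C2O4) in each aliquot = 1/2 × 1.869 × 10^-3 = 9.343 × 10^-4 mol
n(H2C2O4) in the whole flask = 9.343 × 10^-4 × 200.0/10.00 = 0.01869 mol
mass of H2C2O4 = 0.01869 × 90.03 = 1.682 g
% H2C2O4 = 1.682 / 2.092 × 100 = 80.42 %

80.42 %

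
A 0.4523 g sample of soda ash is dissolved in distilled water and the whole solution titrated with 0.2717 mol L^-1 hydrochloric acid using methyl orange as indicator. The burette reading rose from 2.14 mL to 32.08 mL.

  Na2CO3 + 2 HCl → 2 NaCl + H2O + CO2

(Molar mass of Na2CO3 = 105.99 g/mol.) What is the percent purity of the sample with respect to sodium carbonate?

n(HCl) = 0.02994 L × 0.2717 mol/L = 8.135 × 10^-3 mol
From the 1:2 ratio, n(Na2CO3) = 1/2 × 8.135 × 10^-3 = 4.067 × 10^-3 mol
mass of Na2CO3 = 4.067 × 10^-3 × 105.99 g/mol = 0.4311 g
% Na2CO3 = 0.4311 / 0.4523 × 100 = 95.31 %

95.31 %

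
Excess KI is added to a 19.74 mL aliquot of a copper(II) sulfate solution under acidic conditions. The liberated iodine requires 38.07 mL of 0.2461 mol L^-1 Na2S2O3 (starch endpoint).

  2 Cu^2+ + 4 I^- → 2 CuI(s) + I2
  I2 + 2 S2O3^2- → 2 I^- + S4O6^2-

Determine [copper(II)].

0.4746 mol/L

n(S2O3^2-) = 0.03807 × 0.2461 = 9.369 × 10^-3 mol
n(I2) = n(S2O3^2-)/2 = 4.685 × 10^-3 mol
From the 2:1 ratio, n(Cu2+) in the aliquot = 2/1 × 4.685 × 10^-3 = 9.369 × 10^-3 mol
[Cu2+] = 9.369 × 10^-3 / 0.01974 = 0.4746 mol/L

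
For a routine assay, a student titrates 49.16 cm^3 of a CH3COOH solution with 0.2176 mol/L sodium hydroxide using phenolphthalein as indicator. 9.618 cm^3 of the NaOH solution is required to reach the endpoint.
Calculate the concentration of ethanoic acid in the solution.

0.04257 mol/L

CH3COOH + NaOH → CH3COONa + H2O
n(NaOH) = 0.009618 L × 0.2176 mol/L = 2.093 × 10^-3 mol
n(CH3COOH) = 2.093 × 10^-3 mol (1:1 mole ratio)
[CH3COOH] = 2.093 × 10^-3 mol / 0.04916 L = 0.04257 mol/L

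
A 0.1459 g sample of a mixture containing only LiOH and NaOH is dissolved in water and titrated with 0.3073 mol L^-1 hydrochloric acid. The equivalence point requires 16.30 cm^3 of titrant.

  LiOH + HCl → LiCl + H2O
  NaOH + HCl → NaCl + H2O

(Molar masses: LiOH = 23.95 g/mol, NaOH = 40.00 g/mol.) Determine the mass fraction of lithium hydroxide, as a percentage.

n(HCl) = 0.01630 × 0.3073 = 5.009 × 10^-3 mol
Let x = n(LiOH), y = n(NaOH).
Titrant: 1x + 1y = 5.009 × 10^-3;  mass: 23.95x + 40.00y = 0.1459
Solving, x = 3.393 × 10^-3 mol, y = 1.616 × 10^-3 mol
mass of LiOH = 3.393 × 10^-3 × 23.95 = 0.08127 g
% LiOH = 0.08127 / 0.1459 × 100 = 55.70 %

55.70 %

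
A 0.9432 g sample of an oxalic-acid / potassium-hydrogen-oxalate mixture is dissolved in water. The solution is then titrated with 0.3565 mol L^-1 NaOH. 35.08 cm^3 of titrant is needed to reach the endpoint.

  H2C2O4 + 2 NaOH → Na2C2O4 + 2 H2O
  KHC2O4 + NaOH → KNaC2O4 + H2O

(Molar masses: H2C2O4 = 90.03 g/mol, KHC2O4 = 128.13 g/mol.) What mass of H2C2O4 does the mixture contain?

n(NaOH) = 0.03508 × 0.3565 = 0.01251 mol
Let x = n(H2C2O4), y = n(KHC2O4).
Titrant: 2x + 1y = 0.01251;  mass: 90.03x + 128.13y = 0.9432
Solving, x = 3.966 × 10^-3 mol, y = 4.575 × 10^-3 mol
mass of H2C2O4 = 3.966 × 10^-3 × 90.03 = 0.3570 g

0.3570 g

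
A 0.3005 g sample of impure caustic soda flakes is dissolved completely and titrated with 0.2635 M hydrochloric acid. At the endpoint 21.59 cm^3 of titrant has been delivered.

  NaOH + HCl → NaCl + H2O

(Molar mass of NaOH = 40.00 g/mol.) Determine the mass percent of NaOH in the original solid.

n(HCl) = 0.02159 L × 0.2635 mol/L = 5.689 × 10^-3 mol
n(NaOH) = 5.689 × 10^-3 mol (1:1 ratio)
mass of NaOH = 5.689 × 10^-3 × 40.00 g/mol = 0.2276 g
% NaOH = 0.2276 / 0.3005 × 100 = 75.73 %

75.73 %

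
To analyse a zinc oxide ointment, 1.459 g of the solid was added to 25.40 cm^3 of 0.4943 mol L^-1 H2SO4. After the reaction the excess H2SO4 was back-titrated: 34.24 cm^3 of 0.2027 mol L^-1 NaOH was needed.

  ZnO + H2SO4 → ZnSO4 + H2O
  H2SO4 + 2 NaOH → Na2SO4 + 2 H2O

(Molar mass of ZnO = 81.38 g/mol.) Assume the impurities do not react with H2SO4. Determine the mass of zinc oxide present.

0.7393 g

n(H2SO4) added = 0.02540 × 0.4943 = 0.01256 mol
n(NaOH) used in back-titration = 0.03424 × 0.2027 = 6.940 × 10^-3 mol
From the 1:2 ratio, n(H2SO4) left over = 1/2 × 6.940 × 10^-3 = 3.470 × 10^-3 mol
n(H2SO4) consumed by analyte = 0.01256 − 3.470 × 10^-3 = 9.085 × 10^-3 mol
n(ZnO) = 9.085 × 10^-3 mol (1:1 ratio)
mass of ZnO = 9.085 × 10^-3 × 81.38 = 0.7393 g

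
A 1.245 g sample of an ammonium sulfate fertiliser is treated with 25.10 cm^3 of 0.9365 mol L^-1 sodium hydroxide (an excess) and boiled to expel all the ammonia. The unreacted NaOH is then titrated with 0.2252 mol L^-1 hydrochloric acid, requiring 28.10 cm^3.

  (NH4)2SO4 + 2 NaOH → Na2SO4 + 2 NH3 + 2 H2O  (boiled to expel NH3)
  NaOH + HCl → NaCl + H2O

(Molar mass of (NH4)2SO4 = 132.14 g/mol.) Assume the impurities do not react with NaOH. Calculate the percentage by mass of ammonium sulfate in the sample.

91.16 %

n(NaOH) added = 0.02510 × 0.9365 = 0.02351 mol
n(HCl) used in back-titration = 0.02810 × 0.2252 = 6.328 × 10^-3 mol
n(NaOH) left over = 6.328 × 10^-3 mol (1:1 ratio)
n(NaOH) consumed by analyte = 0.02351 − 6.328 × 10^-3 = 0.01718 mol
From the 1:2 ratio, n((NH4)2SO4) = 1/2 × 0.01718 = 8.589 × 10^-3 mol
mass of (NH4)2SO4 = 8.589 × 10^-3 × 132.14 = 1.135 g
% (NH4)2SO4 = 1.135 / 1.245 × 100 = 91.16 %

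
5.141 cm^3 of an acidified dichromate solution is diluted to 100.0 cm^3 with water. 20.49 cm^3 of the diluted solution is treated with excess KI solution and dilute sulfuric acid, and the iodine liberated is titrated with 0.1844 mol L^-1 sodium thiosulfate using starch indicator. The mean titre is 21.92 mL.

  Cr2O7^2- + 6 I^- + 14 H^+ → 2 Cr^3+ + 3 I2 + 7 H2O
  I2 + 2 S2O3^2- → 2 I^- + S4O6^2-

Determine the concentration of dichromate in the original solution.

n(S2O3^2-) = 0.02192 × 0.1844 = 4.042 × 10^-3 mol
n(I2) = n(S2O3^2-)/2 = 2.021 × 10^-3 mol
From the 1:3 ratio, n(Cr2O7^2-) in the aliquot = 1/3 × 2.021 × 10^-3 = 6.737 × 10^-4 mol
[Cr2O7^2-]_dilute = 6.737 × 10^-4 / 0.02049 = 0.03288 mol/L
[Cr2O7^2-]_original = 0.03288 × 100.0/5.141 = 0.6395 mol/L

0.6395 mol/L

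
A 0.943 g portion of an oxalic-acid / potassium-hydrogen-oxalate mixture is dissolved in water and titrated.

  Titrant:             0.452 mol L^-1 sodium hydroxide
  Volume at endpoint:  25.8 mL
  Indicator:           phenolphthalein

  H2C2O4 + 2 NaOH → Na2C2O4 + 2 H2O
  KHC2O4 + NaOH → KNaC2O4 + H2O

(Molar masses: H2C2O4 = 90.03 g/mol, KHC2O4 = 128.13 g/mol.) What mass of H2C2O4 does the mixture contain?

n(NaOH) = 0.0258 × 0.452 = 0.0117 mol
Let x = n(H2C2O4), y = n(KHC2O4).
Titrant: 2x + 1y = 0.0117;  mass: 90.03x + 128.13y = 0.943
Solving, x = 3.32 × 10^-3 mol, y = 5.03 × 10^-3 mol
mass of H2C2O4 = 3.32 × 10^-3 × 90.03 = 0.299 g

0.299 g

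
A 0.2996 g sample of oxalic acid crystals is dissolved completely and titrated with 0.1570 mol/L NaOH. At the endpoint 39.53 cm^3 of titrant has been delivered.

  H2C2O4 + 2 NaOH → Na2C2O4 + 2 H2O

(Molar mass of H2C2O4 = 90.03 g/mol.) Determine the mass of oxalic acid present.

n(NaOH) = 0.03953 L × 0.1570 mol/L = 6.206 × 10^-3 mol
From the 1:2 ratio, n(H2C2O4) = 1/2 × 6.206 × 10^-3 = 3.103 × 10^-3 mol
mass of H2C2O4 = 3.103 × 10^-3 × 90.03 g/mol = 0.2794 g

0.2794 g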